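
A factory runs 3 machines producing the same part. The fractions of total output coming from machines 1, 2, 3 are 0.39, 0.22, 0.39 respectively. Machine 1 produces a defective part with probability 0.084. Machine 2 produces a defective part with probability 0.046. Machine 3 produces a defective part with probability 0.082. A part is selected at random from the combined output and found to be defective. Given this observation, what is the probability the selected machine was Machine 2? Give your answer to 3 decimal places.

Tabulate prior·likelihood by source: [1] prior 0.39, lik 0.084, product 0.03276; [2] prior 0.22, lik 0.046, product 0.01012; [3] prior 0.39, lik 0.082, product 0.03198.
Normalizing constant = 0.074860; the posterior for Machine 2 is its product over the sum, 0.01012/0.074860 = 0.135.

Posterior probability ≈ 0.135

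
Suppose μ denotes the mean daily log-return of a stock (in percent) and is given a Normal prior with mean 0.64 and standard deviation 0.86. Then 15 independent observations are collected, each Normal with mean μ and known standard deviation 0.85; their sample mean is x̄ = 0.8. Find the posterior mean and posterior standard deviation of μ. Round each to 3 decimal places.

Posterior mean ≈ 0.790; posterior SD ≈ 0.213

With known σ, the Normal prior is conjugate. Weight on the data is w = (n/σ²)/(n/σ² + 1/τ₀²) = 20.7612/(20.7612+1.35208) = 0.93886.
Posterior mean = w·x̄ + (1−w)·μ₀ = 0.93886·0.8 + 0.061143·0.64 = 0.790. Posterior variance = 1/(20.7612+1.35208) = 0.0452216, so SD = 0.213.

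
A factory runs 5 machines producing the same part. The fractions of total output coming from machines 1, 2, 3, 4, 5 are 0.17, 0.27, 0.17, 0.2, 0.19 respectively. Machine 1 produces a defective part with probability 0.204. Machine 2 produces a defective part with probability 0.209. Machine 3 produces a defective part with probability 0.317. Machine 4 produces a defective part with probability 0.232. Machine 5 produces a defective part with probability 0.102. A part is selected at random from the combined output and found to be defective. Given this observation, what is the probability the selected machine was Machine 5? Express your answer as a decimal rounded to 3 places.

P(defective|M1) = 0.204; P(defective|M2) = 0.209; P(defective|M3) = 0.317; P(defective|M4) = 0.232; P(defective|M5) = 0.102.
Prior × likelihood for each source: 0.17·0.204=0.03468, 0.27·0.209=0.05643, 0.17·0.317=0.05389, 0.2·0.232=0.04640, 0.19·0.102=0.01938. Summing gives P(defective) = 0.21078.
P(Machine 5 | defective) = 0.01938 / 0.21078 = 0.092.

Posterior probability ≈ 0.092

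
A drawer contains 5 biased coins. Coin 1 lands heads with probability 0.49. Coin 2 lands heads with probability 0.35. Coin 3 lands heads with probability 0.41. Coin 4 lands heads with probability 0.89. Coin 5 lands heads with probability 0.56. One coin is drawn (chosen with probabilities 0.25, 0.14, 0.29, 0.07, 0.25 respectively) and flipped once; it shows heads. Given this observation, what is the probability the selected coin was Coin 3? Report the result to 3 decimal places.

P(heads|C1) = 0.49; P(heads|C2) = 0.35; P(heads|C3) = 0.41; P(heads|C4) = 0.89; P(heads|C5) = 0.56.
Prior × likelihood for each source: 0.25·0.49=0.1225, 0.14·0.35=0.04900, 0.29·0.41=0.1189, 0.07·0.89=0.06230, 0.25·0.56=0.1400. Summing gives P(heads) = 0.49270.
P(Coin 3 | heads) = 0.1189 / 0.49270 = 0.241.

Posterior probability ≈ 0.241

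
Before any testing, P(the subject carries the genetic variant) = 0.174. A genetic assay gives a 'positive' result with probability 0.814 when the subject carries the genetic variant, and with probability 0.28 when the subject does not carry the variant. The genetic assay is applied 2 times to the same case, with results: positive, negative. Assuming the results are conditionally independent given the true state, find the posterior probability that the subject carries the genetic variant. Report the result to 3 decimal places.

Posterior P(H) ≈ 0.137

With H the event that the subject carries the genetic variant, the joint likelihood of the observed sequence is P(data|H) = 0.814·0.186 = 0.15140 and P(data|¬H) = 0.28·0.72 = 0.20160.
Bayes: P(H|data) = 0.174·0.15140 / (0.174·0.15140 + 0.826·0.20160) = 0.026344/0.19287 = 0.1366.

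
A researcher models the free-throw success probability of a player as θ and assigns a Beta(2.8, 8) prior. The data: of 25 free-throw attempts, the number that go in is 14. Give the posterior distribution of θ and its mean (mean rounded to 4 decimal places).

Observing 14 successes and 11 failures updates Beta(2.8, 8) by adding the success and failure counts to the two shape parameters: α = 2.8+14 = 16.8, β = 8+11 = 19.
E[θ | data] = 16.8/(16.8+19) = 0.4693.

Posterior: Beta(16.8, 19); mean ≈ 0.4693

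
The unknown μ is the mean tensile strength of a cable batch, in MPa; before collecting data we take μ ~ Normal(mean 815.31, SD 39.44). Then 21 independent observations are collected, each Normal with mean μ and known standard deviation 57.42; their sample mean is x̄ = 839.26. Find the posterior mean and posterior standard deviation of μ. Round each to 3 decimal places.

Prior precision 1/τ₀² = 1/39.44² = 0.00064287; data precision n/σ² = 21/57.42² = 0.00636932.
Posterior precision = 0.00064287 + 0.00636932 = 0.00701219, giving posterior SD = 1/√0.00701219 = 11.942.
Posterior mean = (0.00064287·815.31 + 0.00636932·839.26) / 0.00701219 = 837.064.

Posterior mean ≈ 837.064; posterior SD ≈ 11.942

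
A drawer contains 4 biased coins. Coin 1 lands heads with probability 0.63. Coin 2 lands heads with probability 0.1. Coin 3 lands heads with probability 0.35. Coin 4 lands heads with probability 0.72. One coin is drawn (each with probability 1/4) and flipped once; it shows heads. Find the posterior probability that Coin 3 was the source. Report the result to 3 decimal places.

Posterior probability ≈ 0.194

Tabulate prior·likelihood by source: [1] prior 0.25, lik 0.63, product 0.1575; [2] prior 0.25, lik 0.1, product 0.02500; [3] prior 0.25, lik 0.35, product 0.08750; [4] prior 0.25, lik 0.72, product 0.1800.
Normalizing constant = 0.45000; the posterior for Coin 3 is its product over the sum, 0.08750/0.45000 = 0.194.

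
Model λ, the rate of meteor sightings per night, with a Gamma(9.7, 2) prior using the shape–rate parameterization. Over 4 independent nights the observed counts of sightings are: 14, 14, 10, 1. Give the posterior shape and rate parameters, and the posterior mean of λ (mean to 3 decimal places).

Posterior: Gamma(shape=48.7, rate=6); mean ≈ 8.117

Total count ∑xᵢ = 39 over n = 4 nights.
Gamma is conjugate to the Poisson likelihood: posterior is Gamma(shape = 9.7+39 = 48.7, rate = 2+4 = 6).
E[λ | data] = 48.7/6 = 8.117.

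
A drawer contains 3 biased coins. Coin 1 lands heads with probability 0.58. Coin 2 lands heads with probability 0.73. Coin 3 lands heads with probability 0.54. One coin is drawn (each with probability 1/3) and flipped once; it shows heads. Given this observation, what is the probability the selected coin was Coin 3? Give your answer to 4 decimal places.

Tabulate prior·likelihood by source: [1] prior 0.333333, lik 0.58, product 0.1933; [2] prior 0.333333, lik 0.73, product 0.2433; [3] prior 0.333333, lik 0.54, product 0.1800.
Normalizing constant = 0.61667; the posterior for Coin 3 is its product over the sum, 0.1800/0.61667 = 0.2919.

Posterior probability ≈ 0.2919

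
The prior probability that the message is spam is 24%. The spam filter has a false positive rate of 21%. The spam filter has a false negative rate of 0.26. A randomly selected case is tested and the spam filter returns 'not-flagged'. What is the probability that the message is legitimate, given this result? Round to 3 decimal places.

P(¬H | E) ≈ 0.906

Write H for 'the message is spam'. Prior odds H:¬H = 0.24/0.76 = 0.31579. For the 'not-flagged' outcome, the likelihood ratio is 0.26/0.79 = 0.32911.
Posterior odds = 0.31579 × 0.32911 = 0.10393, so P(H|E) = 0.10393/(1+0.10393) = 0.094. Then P(¬H|E) = 1 − 0.094 = 0.906.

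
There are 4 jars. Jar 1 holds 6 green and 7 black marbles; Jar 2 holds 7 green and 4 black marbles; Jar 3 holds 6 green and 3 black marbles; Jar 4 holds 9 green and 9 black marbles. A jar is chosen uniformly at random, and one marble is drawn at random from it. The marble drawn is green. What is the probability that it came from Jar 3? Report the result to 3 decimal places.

Posterior probability ≈ 0.294

P(green|Jar 1) = 0.4615; P(green|Jar 2) = 0.6364; P(green|Jar 3) = 0.6667; P(green|Jar 4) = 0.5.
Prior × likelihood for each source: 0.25·0.4615=0.1154, 0.25·0.6364=0.1591, 0.25·0.6667=0.1667, 0.25·0.5=0.1250. Summing gives P(green) = 0.56614.
P(Jar 3 | green) = 0.1667 / 0.56614 = 0.294.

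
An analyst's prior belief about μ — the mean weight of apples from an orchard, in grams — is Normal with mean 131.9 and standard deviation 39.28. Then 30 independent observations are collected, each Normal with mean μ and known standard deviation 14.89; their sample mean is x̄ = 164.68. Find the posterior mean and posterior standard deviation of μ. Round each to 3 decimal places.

Prior precision 1/τ₀² = 1/39.28² = 0.00064812; data precision n/σ² = 30/14.89² = 0.135311.
Posterior precision = 0.00064812 + 0.135311 = 0.135959, giving posterior SD = 1/√0.135959 = 2.712.
Posterior mean = (0.00064812·131.9 + 0.135311·164.68) / 0.135959 = 164.524.

Posterior mean ≈ 164.524; posterior SD ≈ 2.712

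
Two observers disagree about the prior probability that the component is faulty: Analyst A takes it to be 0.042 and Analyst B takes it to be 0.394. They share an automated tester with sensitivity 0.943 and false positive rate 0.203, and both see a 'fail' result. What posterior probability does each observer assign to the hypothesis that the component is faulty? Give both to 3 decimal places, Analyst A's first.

The likelihood ratio for a 'fail' result is 0.943/0.203 = 4.6453.
Analyst A: prior odds 0.042/0.958 = 0.043841; posterior odds 0.20366; posterior probability 0.169.
Analyst B: prior odds 0.394/0.606 = 0.65017; posterior odds 3.0202; posterior probability 0.751.

Analyst A: 0.169; Analyst B: 0.751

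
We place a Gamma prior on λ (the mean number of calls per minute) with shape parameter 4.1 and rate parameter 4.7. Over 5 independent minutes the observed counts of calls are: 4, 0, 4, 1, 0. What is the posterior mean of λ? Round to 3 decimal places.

Posterior mean ≈ 1.351

The Poisson likelihood adds the total count to the shape and the number of exposure periods to the rate. Here ∑xᵢ = 9 and n = 5, so shape 4.1→13.1 and rate 4.7→9.7.
Posterior mean = shape/rate = 13.1/9.7 = 1.351.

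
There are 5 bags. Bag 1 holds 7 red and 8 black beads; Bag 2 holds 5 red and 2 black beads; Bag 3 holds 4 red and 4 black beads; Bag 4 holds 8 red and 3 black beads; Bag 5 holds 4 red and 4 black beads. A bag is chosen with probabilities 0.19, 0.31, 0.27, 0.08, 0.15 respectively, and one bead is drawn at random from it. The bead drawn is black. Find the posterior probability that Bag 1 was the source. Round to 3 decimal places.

P(black|Bag 1) = 0.5333; P(black|Bag 2) = 0.2857; P(black|Bag 3) = 0.5; P(black|Bag 4) = 0.2727; P(black|Bag 5) = 0.5.
Prior × likelihood for each source: 0.19·0.5333=0.1013, 0.31·0.2857=0.08857, 0.27·0.5=0.1350, 0.08·0.2727=0.02182, 0.15·0.5=0.07500. Summing gives P(black) = 0.42172.
P(Bag 1 | black) = 0.1013 / 0.42172 = 0.240.

Posterior probability ≈ 0.240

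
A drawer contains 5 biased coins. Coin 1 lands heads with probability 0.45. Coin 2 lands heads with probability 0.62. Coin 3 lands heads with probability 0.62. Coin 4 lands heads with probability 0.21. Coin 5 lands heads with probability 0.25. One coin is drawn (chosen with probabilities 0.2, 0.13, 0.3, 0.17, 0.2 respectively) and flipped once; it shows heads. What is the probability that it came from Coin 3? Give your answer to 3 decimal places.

Posterior probability ≈ 0.421

Tabulate prior·likelihood by source: [1] prior 0.2, lik 0.45, product 0.09000; [2] prior 0.13, lik 0.62, product 0.08060; [3] prior 0.3, lik 0.62, product 0.1860; [4] prior 0.17, lik 0.21, product 0.03570; [5] prior 0.2, lik 0.25, product 0.05000.
Normalizing constant = 0.44230; the posterior for Coin 3 is its product over the sum, 0.1860/0.44230 = 0.421.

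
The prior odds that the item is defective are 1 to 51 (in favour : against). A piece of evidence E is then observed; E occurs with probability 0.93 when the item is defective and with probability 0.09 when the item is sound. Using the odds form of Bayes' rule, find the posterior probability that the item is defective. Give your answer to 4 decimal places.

Posterior probability ≈ 0.1685

Prior odds = 1/51 = 0.019608.
Likelihood ratio for E = 0.93/0.09 = 10.333.
Posterior odds = prior odds × LR = 0.20261.
Posterior probability = odds/(1+odds) = 0.20261/1.2026 = 0.1685.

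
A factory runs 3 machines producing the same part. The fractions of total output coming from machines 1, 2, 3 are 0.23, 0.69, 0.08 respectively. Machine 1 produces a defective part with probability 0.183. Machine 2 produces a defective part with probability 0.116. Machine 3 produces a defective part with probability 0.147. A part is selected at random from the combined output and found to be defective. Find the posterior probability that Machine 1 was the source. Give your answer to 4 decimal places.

Posterior probability ≈ 0.3144

P(defective|M1) = 0.183; P(defective|M2) = 0.116; P(defective|M3) = 0.147.
Prior × likelihood for each source: 0.23·0.183=0.04209, 0.69·0.116=0.08004, 0.08·0.147=0.01176. Summing gives P(defective) = 0.13389.
P(Machine 1 | defective) = 0.04209 / 0.13389 = 0.3144.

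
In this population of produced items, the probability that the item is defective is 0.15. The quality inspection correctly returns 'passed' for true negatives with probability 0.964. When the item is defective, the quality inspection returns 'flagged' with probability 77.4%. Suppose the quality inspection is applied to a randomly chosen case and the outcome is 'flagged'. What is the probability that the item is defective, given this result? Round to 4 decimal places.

Let H be the event that the item is defective. P(H) = 0.15, so P(¬H) = 0.85. With E the 'flagged' result, P(E|H) = 0.774 and P(E|¬H) = 0.036.
P(E) = 0.774·0.15 + 0.036·0.85 = 0.11610 + 0.030600 = 0.14670.
By Bayes' theorem, P(H|E) = 0.11610 / 0.14670 = 0.7914.

P(H | E) ≈ 0.7914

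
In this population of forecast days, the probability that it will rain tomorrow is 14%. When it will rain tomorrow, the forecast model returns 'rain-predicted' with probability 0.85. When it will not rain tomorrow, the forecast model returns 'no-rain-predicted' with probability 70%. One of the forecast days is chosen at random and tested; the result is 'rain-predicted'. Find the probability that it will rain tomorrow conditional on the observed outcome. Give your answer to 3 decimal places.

P(H | E) ≈ 0.316

Let H be the event that it will rain tomorrow. P(H) = 0.14, so P(¬H) = 0.86. With E the 'rain-predicted' result, P(E|H) = 0.85 and P(E|¬H) = 0.3.
P(E) = 0.85·0.14 + 0.3·0.86 = 0.11900 + 0.25800 = 0.37700.
By Bayes' theorem, P(H|E) = 0.11900 / 0.37700 = 0.316.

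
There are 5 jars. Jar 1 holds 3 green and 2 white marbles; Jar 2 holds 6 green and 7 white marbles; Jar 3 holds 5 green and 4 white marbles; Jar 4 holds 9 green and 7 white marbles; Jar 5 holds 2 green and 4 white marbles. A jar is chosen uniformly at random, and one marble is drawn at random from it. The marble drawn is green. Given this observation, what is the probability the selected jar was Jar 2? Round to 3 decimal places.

P(green|Jar 1) = 0.6; P(green|Jar 2) = 0.4615; P(green|Jar 3) = 0.5556; P(green|Jar 4) = 0.5625; P(green|Jar 5) = 0.3333.
Prior × likelihood for each source: 0.2·0.6=0.1200, 0.2·0.4615=0.09231, 0.2·0.5556=0.1111, 0.2·0.5625=0.1125, 0.2·0.3333=0.06667. Summing gives P(green) = 0.50259.
P(Jar 2 | green) = 0.09231 / 0.50259 = 0.184.

Posterior probability ≈ 0.184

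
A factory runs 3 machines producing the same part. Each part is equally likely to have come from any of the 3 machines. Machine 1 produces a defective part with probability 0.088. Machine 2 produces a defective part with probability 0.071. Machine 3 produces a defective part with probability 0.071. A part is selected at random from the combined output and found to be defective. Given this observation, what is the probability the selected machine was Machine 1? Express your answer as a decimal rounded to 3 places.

Posterior probability ≈ 0.383

P(defective|M1) = 0.088; P(defective|M2) = 0.071; P(defective|M3) = 0.071.
Prior × likelihood for each source: 0.333333·0.088=0.02933, 0.333333·0.071=0.02367, 0.333333·0.071=0.02367. Summing gives P(defective) = 0.076667.
P(Machine 1 | defective) = 0.02933 / 0.076667 = 0.383.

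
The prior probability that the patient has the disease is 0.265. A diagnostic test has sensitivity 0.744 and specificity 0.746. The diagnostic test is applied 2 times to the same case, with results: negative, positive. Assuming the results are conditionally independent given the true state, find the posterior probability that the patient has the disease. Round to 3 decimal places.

Posterior P(H) ≈ 0.266

Let H be the event that the patient has the disease; start with P(H) = 0.265. P('positive'|H) = 0.744, P('positive'|¬H) = 0.254.
Update on result 1 ('negative'): P(H) ← 0.256·0.2650 / (0.256·0.2650 + 0.746·0.7350) = 0.067840/0.61615 = 0.1101.
Update on result 2 ('positive'): P(H) ← 0.744·0.1101 / (0.744·0.1101 + 0.254·0.8899) = 0.081917/0.30795 = 0.2660.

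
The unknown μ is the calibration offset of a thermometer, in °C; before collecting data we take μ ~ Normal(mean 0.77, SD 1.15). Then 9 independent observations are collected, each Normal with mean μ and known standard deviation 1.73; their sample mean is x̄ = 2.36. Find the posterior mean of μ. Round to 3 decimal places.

Posterior mean ≈ 2.041

With known σ, the Normal prior is conjugate. Weight on the data is w = (n/σ²)/(n/σ² + 1/τ₀²) = 3.00712/(3.00712+0.756144) = 0.79907.
Posterior mean = w·x̄ + (1−w)·μ₀ = 0.79907·2.36 + 0.20093·0.77 = 2.041.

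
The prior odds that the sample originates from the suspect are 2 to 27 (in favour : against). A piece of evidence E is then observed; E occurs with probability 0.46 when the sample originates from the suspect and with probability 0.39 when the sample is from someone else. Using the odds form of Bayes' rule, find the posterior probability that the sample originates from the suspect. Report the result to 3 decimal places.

Posterior probability ≈ 0.080

Prior odds = 2/27 = 0.074074.
Likelihood ratio for E = 0.46/0.39 = 1.1795.
Posterior odds = prior odds × LR = 0.087369.
Posterior probability = odds/(1+odds) = 0.087369/1.0874 = 0.080.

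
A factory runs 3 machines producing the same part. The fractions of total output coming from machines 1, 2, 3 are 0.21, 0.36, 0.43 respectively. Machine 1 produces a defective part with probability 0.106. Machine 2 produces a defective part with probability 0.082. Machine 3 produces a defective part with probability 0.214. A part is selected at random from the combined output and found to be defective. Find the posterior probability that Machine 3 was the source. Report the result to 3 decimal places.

Posterior probability ≈ 0.640

P(defective|M1) = 0.106; P(defective|M2) = 0.082; P(defective|M3) = 0.214.
Prior × likelihood for each source: 0.21·0.106=0.02226, 0.36·0.082=0.02952, 0.43·0.214=0.09202. Summing gives P(defective) = 0.14380.
P(Machine 3 | defective) = 0.09202 / 0.14380 = 0.640.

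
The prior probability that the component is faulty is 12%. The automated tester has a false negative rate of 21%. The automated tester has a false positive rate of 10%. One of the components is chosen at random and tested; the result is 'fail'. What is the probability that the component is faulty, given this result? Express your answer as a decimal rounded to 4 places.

P(H | E) ≈ 0.5186

Write H for 'the component is faulty'. Prior odds H:¬H = 0.12/0.88 = 0.13636. For the 'fail' outcome, the likelihood ratio is 0.79/0.1 = 7.9000.
Posterior odds = 0.13636 × 7.9000 = 1.0773, so P(H|E) = 1.0773/(1+1.0773) = 0.5186.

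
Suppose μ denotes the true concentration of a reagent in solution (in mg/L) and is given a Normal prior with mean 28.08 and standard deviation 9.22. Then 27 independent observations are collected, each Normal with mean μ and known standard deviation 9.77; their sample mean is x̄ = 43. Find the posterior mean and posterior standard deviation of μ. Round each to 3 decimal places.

With known σ, the Normal prior is conjugate. Weight on the data is w = (n/σ²)/(n/σ² + 1/τ₀²) = 0.282862/(0.282862+0.0117635) = 0.96007.
Posterior mean = w·x̄ + (1−w)·μ₀ = 0.96007·43 + 0.039927·28.08 = 42.404. Posterior variance = 1/(0.282862+0.0117635) = 3.39414, so SD = 1.842.

Posterior mean ≈ 42.404; posterior SD ≈ 1.842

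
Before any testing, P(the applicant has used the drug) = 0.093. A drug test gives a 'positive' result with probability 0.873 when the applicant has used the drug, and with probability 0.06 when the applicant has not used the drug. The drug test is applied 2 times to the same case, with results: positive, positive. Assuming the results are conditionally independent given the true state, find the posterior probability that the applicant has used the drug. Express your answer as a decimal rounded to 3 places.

With H the event that the applicant has used the drug, the joint likelihood of the observed sequence is P(data|H) = 0.873·0.873 = 0.76213 and P(data|¬H) = 0.06·0.06 = 0.0036000.
Bayes: P(H|data) = 0.093·0.76213 / (0.093·0.76213 + 0.907·0.0036000) = 0.070878/0.074143 = 0.9560.

Posterior P(H) ≈ 0.956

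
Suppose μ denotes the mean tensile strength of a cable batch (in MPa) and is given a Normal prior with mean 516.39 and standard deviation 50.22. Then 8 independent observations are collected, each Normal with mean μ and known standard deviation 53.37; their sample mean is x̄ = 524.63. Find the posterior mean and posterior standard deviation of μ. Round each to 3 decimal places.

With known σ, the Normal prior is conjugate. Weight on the data is w = (n/σ²)/(n/σ² + 1/τ₀²) = 0.00280864/(0.00280864+0.00039650) = 0.87629.
Posterior mean = w·x̄ + (1−w)·μ₀ = 0.87629·524.63 + 0.12371·516.39 = 523.611. Posterior variance = 1/(0.00280864+0.00039650) = 311.999, so SD = 17.663.

Posterior mean ≈ 523.611; posterior SD ≈ 17.663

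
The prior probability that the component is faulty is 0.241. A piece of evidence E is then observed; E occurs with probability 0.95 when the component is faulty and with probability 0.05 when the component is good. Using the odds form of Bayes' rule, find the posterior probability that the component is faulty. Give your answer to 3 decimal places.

Posterior probability ≈ 0.858

Prior odds = 0.241/(1−0.241) = 0.31752.
Likelihood ratio for E = 0.95/0.05 = 19.000.
Posterior odds = prior odds × LR = 6.0329.
Posterior probability = odds/(1+odds) = 6.0329/7.0329 = 0.858.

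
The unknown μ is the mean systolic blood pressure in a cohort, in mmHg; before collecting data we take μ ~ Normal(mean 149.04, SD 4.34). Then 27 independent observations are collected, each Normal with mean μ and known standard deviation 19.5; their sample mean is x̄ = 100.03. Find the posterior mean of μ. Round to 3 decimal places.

Prior precision 1/τ₀² = 1/4.34² = 0.0530910; data precision n/σ² = 27/19.5² = 0.0710059.
Posterior precision = 0.0530910 + 0.0710059 = 0.124097.
Posterior mean = (0.0530910·149.04 + 0.0710059·100.03) / 0.124097 = 120.997.

Posterior mean ≈ 120.997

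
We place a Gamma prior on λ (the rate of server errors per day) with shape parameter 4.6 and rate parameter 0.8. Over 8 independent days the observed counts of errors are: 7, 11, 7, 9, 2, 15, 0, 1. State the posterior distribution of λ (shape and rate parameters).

Posterior: Gamma(shape=56.6, rate=8.8)

The Poisson likelihood adds the total count to the shape and the number of exposure periods to the rate. Here ∑xᵢ = 52 and n = 8, so shape 4.6→56.6 and rate 0.8→8.8.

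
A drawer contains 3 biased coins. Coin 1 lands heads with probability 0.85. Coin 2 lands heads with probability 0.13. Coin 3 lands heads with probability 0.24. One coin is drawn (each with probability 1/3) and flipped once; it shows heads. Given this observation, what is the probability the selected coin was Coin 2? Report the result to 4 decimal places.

Tabulate prior·likelihood by source: [1] prior 0.333333, lik 0.85, product 0.2833; [2] prior 0.333333, lik 0.13, product 0.04333; [3] prior 0.333333, lik 0.24, product 0.08000.
Normalizing constant = 0.40667; the posterior for Coin 2 is its product over the sum, 0.04333/0.40667 = 0.1066.

Posterior probability ≈ 0.1066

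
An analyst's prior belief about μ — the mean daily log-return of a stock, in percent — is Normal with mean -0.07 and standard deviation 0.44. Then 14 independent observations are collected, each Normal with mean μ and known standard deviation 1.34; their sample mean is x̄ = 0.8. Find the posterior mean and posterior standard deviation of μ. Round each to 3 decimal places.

Prior precision 1/τ₀² = 1/0.44² = 5.16529; data precision n/σ² = 14/1.34² = 7.79684.
Posterior precision = 5.16529 + 7.79684 = 12.9621, giving posterior SD = 1/√12.9621 = 0.278.
Posterior mean = (5.16529·-0.07 + 7.79684·0.8) / 12.9621 = 0.453.

Posterior mean ≈ 0.453; posterior SD ≈ 0.278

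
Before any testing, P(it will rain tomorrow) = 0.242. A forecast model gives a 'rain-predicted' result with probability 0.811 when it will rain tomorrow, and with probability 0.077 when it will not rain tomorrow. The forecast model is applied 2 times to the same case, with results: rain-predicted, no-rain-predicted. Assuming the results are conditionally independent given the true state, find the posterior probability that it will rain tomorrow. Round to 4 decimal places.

Let H be the event that it will rain tomorrow; start with P(H) = 0.242. P('rain-predicted'|H) = 0.811, P('rain-predicted'|¬H) = 0.077.
Update on result 1 ('rain-predicted'): P(H) ← 0.811·0.2420 / (0.811·0.2420 + 0.077·0.7580) = 0.19626/0.25463 = 0.7708.
Update on result 2 ('no-rain-predicted'): P(H) ← 0.189·0.7708 / (0.189·0.7708 + 0.923·0.2292) = 0.14568/0.35725 = 0.4078.

Posterior P(H) ≈ 0.4078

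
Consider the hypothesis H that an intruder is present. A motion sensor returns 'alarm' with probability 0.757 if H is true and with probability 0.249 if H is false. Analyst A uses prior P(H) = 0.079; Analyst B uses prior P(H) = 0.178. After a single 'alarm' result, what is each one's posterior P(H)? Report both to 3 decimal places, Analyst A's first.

P('+'|H) = 0.757, P('+'|¬H) = 0.249.
Analyst A: numerator 0.757·0.079 = 0.059803; evidence = 0.059803+0.249·0.921 = 0.28913; posterior = 0.207.
Analyst B: numerator 0.757·0.178 = 0.13475; evidence = 0.13475+0.249·0.822 = 0.33942; posterior = 0.397.

Analyst A: 0.207; Analyst B: 0.397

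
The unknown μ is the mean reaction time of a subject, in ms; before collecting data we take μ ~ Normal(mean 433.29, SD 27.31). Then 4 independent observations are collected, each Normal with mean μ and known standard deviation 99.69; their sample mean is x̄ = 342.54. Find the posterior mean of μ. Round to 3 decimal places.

Prior precision 1/τ₀² = 1/27.31² = 0.00134078; data precision n/σ² = 4/99.69² = 0.00040249.
Posterior precision = 0.00134078 + 0.00040249 = 0.00174327.
Posterior mean = (0.00134078·433.29 + 0.00040249·342.54) / 0.00174327 = 412.337.

Posterior mean ≈ 412.337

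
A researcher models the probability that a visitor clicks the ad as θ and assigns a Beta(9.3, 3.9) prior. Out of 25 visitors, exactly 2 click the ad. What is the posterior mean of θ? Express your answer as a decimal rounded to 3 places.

Posterior mean ≈ 0.296

The binomial likelihood is conjugate to the Beta prior: with 2 successes and 23 failures, the posterior is Beta(9.3+2, 3.9+23) = Beta(11.3, 26.9).
Posterior mean = α/(α+β) = 11.3/38.2 = 0.296.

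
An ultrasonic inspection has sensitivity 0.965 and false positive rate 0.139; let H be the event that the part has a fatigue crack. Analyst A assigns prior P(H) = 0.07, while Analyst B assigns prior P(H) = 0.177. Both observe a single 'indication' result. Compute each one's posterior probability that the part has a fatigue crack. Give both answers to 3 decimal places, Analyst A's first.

P('+'|H) = 0.965, P('+'|¬H) = 0.139.
Analyst A: numerator 0.965·0.07 = 0.067550; evidence = 0.067550+0.139·0.93 = 0.19682; posterior = 0.343.
Analyst B: numerator 0.965·0.177 = 0.17080; evidence = 0.17080+0.139·0.823 = 0.28520; posterior = 0.599.

Analyst A: 0.343; Analyst B: 0.599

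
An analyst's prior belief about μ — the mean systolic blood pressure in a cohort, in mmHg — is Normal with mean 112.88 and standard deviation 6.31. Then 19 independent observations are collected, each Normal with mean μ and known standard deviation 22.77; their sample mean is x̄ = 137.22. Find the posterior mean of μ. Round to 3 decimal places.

Posterior mean ≈ 127.322

Prior precision 1/τ₀² = 1/6.31² = 0.0251155; data precision n/σ² = 19/22.77² = 0.0366461.
Posterior precision = 0.0251155 + 0.0366461 = 0.0617615.
Posterior mean = (0.0251155·112.88 + 0.0366461·137.22) / 0.0617615 = 127.322.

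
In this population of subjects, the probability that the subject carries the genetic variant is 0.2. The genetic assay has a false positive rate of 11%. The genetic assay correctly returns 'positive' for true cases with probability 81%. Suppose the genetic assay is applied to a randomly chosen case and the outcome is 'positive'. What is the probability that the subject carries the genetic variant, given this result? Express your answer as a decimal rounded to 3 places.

P(H | E) ≈ 0.648

Write H for 'the subject carries the genetic variant'. Prior odds H:¬H = 0.2/0.8 = 0.25000. For the 'positive' outcome, the likelihood ratio is 0.81/0.11 = 7.3636.
Posterior odds = 0.25000 × 7.3636 = 1.8409, so P(H|E) = 1.8409/(1+1.8409) = 0.648.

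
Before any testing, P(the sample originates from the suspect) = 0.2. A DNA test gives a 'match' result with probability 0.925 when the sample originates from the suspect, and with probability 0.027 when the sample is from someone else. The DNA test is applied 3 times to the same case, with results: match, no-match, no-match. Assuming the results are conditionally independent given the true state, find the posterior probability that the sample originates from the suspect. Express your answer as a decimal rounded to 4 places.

With H the event that the sample originates from the suspect, the joint likelihood of the observed sequence is P(data|H) = 0.925·0.075·0.075 = 0.0052031 and P(data|¬H) = 0.027·0.973·0.973 = 0.025562.
Bayes: P(H|data) = 0.2·0.0052031 / (0.2·0.0052031 + 0.8·0.025562) = 0.0010406/0.021490 = 0.0484.

Posterior P(H) ≈ 0.0484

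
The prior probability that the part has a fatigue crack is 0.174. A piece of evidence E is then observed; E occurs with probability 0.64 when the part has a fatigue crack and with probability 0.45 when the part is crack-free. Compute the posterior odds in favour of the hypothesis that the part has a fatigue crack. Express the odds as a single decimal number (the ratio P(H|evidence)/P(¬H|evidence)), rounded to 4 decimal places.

Prior odds = 0.174/(1−0.174) = 0.21065.
Likelihood ratio for E = 0.64/0.45 = 1.4222.
Posterior odds = prior odds × LR = 0.29960.

Posterior odds ≈ 0.2996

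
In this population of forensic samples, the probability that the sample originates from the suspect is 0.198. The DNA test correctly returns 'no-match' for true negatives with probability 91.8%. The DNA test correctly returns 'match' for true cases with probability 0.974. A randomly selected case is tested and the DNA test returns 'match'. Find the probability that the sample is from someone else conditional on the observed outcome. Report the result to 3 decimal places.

P(¬H | E) ≈ 0.254

Write H for 'the sample originates from the suspect'. Prior odds H:¬H = 0.198/0.802 = 0.24688. For the 'match' outcome, the likelihood ratio is 0.974/0.082 = 11.878.
Posterior odds = 0.24688 × 11.878 = 2.9325, so P(H|E) = 2.9325/(1+2.9325) = 0.746. Then P(¬H|E) = 1 − 0.746 = 0.254.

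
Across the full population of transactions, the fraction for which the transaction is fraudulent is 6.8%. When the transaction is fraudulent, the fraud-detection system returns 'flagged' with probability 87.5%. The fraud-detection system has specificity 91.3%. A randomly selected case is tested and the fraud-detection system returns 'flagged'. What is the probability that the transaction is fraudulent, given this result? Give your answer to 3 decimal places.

P(H | E) ≈ 0.423

Write H for 'the transaction is fraudulent'. Prior odds H:¬H = 0.068/0.932 = 0.072961. For the 'flagged' outcome, the likelihood ratio is 0.875/0.087 = 10.057.
Posterior odds = 0.072961 × 10.057 = 0.73381, so P(H|E) = 0.73381/(1+0.73381) = 0.423.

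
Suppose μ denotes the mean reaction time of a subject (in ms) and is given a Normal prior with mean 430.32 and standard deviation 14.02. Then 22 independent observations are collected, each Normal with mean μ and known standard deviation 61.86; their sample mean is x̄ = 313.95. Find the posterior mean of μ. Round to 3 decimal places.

With known σ, the Normal prior is conjugate. Weight on the data is w = (n/σ²)/(n/σ² + 1/τ₀²) = 0.00574914/(0.00574914+0.00508749) = 0.53053.
Posterior mean = w·x̄ + (1−w)·μ₀ = 0.53053·313.95 + 0.46947·430.32 = 368.582.

Posterior mean ≈ 368.582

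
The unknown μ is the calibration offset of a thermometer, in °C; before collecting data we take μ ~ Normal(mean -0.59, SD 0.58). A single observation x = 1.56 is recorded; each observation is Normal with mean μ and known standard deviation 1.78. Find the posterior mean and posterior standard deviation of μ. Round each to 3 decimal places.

Prior precision 1/τ₀² = 1/0.58² = 2.97265; data precision n/σ² = 1/1.78² = 0.315617.
Posterior precision = 2.97265 + 0.315617 = 3.28827, giving posterior SD = 1/√3.28827 = 0.551.
Posterior mean = (2.97265·-0.59 + 0.315617·1.56) / 3.28827 = -0.384.

Posterior mean ≈ -0.384; posterior SD ≈ 0.551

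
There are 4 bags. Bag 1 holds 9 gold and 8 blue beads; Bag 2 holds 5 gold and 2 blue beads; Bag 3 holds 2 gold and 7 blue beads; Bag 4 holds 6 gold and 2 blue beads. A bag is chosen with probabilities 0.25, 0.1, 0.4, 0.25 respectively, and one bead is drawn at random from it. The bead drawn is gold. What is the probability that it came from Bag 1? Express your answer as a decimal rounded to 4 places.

P(gold|Bag 1) = 0.5294; P(gold|Bag 2) = 0.7143; P(gold|Bag 3) = 0.2222; P(gold|Bag 4) = 0.75.
Prior × likelihood for each source: 0.25·0.5294=0.1324, 0.1·0.7143=0.07143, 0.4·0.2222=0.08889, 0.25·0.75=0.1875. Summing gives P(gold) = 0.48017.
P(Bag 1 | gold) = 0.1324 / 0.48017 = 0.2756.

Posterior probability ≈ 0.2756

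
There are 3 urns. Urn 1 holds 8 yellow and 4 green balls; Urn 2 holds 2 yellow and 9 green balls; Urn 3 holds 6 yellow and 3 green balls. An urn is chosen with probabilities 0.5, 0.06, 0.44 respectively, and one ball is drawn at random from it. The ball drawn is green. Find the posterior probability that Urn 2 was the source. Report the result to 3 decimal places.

Posterior probability ≈ 0.135

P(green|Urn 1) = 0.3333; P(green|Urn 2) = 0.8182; P(green|Urn 3) = 0.3333.
Prior × likelihood for each source: 0.5·0.3333=0.1667, 0.06·0.8182=0.04909, 0.44·0.3333=0.1467. Summing gives P(green) = 0.36242.
P(Urn 2 | green) = 0.04909 / 0.36242 = 0.135.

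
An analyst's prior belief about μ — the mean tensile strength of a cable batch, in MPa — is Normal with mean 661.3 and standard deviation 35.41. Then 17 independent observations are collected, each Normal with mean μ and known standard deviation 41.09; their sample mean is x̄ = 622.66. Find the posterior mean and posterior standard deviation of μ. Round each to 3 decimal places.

Posterior mean ≈ 625.496; posterior SD ≈ 9.593

Prior precision 1/τ₀² = 1/35.41² = 0.00079753; data precision n/σ² = 17/41.09² = 0.0100688.
Posterior precision = 0.00079753 + 0.0100688 = 0.0108663, giving posterior SD = 1/√0.0108663 = 9.593.
Posterior mean = (0.00079753·661.3 + 0.0100688·622.66) / 0.0108663 = 625.496.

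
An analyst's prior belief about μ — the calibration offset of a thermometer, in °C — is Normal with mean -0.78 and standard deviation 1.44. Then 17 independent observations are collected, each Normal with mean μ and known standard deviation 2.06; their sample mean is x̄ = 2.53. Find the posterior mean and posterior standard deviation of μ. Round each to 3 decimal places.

With known σ, the Normal prior is conjugate. Weight on the data is w = (n/σ²)/(n/σ² + 1/τ₀²) = 4.00603/(4.00603+0.482253) = 0.89255.
Posterior mean = w·x̄ + (1−w)·μ₀ = 0.89255·2.53 + 0.10745·-0.78 = 2.174. Posterior variance = 1/(4.00603+0.482253) = 0.222802, so SD = 0.472.

Posterior mean ≈ 2.174; posterior SD ≈ 0.472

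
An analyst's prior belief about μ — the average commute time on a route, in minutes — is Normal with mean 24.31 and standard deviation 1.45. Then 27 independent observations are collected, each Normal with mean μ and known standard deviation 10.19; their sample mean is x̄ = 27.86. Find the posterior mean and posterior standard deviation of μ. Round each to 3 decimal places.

Posterior mean ≈ 25.565; posterior SD ≈ 1.166

With known σ, the Normal prior is conjugate. Weight on the data is w = (n/σ²)/(n/σ² + 1/τ₀²) = 0.260025/(0.260025+0.475624) = 0.35346.
Posterior mean = w·x̄ + (1−w)·μ₀ = 0.35346·27.86 + 0.64654·24.31 = 25.565. Posterior variance = 1/(0.260025+0.475624) = 1.35934, so SD = 1.166.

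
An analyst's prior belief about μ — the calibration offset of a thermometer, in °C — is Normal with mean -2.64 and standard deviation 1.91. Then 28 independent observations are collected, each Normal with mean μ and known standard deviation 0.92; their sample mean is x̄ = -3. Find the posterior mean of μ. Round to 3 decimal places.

Prior precision 1/τ₀² = 1/1.91² = 0.274115; data precision n/σ² = 28/0.92² = 33.0813.
Posterior precision = 0.274115 + 33.0813 = 33.3554.
Posterior mean = (0.274115·-2.64 + 33.0813·-3) / 33.3554 = -2.997.

Posterior mean ≈ -2.997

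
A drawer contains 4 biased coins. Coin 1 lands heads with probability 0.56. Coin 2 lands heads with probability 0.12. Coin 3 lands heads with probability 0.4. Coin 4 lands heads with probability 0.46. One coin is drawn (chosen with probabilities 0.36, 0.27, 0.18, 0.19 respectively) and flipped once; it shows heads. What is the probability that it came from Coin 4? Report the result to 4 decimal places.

P(heads|C1) = 0.56; P(heads|C2) = 0.12; P(heads|C3) = 0.4; P(heads|C4) = 0.46.
Prior × likelihood for each source: 0.36·0.56=0.2016, 0.27·0.12=0.03240, 0.18·0.4=0.07200, 0.19·0.46=0.08740. Summing gives P(heads) = 0.39340.
P(Coin 4 | heads) = 0.08740 / 0.39340 = 0.2222.

Posterior probability ≈ 0.2222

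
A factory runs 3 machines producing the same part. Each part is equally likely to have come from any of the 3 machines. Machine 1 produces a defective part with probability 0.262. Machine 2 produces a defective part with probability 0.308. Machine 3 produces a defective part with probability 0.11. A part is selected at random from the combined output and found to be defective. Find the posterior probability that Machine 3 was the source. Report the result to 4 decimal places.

P(defective|M1) = 0.262; P(defective|M2) = 0.308; P(defective|M3) = 0.11.
Prior × likelihood for each source: 0.333333·0.262=0.08733, 0.333333·0.308=0.1027, 0.333333·0.11=0.03667. Summing gives P(defective) = 0.22667.
P(Machine 3 | defective) = 0.03667 / 0.22667 = 0.1618.

Posterior probability ≈ 0.1618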